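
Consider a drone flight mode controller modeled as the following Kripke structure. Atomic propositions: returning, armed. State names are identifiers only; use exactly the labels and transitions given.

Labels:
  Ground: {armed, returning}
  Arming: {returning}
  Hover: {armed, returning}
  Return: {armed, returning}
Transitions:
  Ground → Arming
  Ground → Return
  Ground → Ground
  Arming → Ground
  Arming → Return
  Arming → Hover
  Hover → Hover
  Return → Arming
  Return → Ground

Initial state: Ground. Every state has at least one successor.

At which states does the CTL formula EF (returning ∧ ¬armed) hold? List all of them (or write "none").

States satisfying returning ∧ ¬armed: {Arming}.
States satisfying EF (returning ∧ ¬armed): {Ground, Arming, Return}.

{Ground, Arming, Return}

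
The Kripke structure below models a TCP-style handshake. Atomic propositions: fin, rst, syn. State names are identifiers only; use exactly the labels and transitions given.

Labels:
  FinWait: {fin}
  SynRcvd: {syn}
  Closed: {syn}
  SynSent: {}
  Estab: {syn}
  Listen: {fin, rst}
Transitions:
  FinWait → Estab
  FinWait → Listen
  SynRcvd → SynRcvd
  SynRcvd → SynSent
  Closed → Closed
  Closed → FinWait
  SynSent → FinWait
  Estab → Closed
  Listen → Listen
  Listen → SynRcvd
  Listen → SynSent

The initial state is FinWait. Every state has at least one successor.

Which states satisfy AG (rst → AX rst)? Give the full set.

none

States satisfying rst → AX rst: {FinWait, SynRcvd, Closed, SynSent, Estab}.
States satisfying AG (rst → AX rst): ∅.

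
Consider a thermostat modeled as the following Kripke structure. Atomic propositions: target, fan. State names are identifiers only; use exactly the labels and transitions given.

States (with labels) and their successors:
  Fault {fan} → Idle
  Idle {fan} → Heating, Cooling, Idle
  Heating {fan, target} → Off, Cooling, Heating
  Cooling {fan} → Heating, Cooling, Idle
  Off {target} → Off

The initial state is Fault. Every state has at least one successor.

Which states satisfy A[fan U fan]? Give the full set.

States satisfying fan: {Fault, Idle, Heating, Cooling}.
States satisfying A[fan U fan]: {Fault, Idle, Heating, Cooling}.

{Fault, Idle, Heating, Cooling}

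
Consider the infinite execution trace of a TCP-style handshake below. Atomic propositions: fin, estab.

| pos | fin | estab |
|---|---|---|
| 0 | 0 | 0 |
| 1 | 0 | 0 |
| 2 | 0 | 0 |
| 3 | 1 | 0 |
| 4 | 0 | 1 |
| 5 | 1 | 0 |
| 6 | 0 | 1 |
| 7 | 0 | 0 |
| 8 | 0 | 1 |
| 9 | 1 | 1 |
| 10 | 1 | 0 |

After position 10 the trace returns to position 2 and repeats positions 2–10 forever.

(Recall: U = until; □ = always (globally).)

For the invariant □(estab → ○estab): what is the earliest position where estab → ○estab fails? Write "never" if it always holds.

4

Check estab → ○estab at each position in order: 0 ✓, 1 ✓, 2 ✓, 3 ✓.
At position 4 the labels are {estab} and the next position 5 has {fin}, so estab → ○estab is false there. This is the first violation.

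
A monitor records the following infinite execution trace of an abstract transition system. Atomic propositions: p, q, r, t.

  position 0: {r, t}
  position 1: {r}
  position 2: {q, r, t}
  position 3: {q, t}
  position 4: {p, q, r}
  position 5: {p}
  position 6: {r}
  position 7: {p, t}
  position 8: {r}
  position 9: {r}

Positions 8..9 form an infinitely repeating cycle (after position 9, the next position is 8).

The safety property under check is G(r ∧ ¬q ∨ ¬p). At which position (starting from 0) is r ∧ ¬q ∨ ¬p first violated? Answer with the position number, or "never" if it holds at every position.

Check r ∧ ¬q ∨ ¬p at each position in order: 0 ✓, 1 ✓, 2 ✓, 3 ✓.
At position 4 the labels are {p, q, r}, so r ∧ ¬q ∨ ¬p is false there. This is the first violation.

4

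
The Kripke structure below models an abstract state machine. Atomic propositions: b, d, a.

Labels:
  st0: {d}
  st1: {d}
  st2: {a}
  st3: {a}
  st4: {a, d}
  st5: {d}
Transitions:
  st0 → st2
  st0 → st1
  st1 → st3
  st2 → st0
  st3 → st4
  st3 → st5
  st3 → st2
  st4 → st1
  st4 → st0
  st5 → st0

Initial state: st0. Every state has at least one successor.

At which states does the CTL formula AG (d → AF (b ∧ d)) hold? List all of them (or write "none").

States satisfying d → AF (b ∧ d): {st2, st3}.
States satisfying AG (d → AF (b ∧ d)): ∅.

none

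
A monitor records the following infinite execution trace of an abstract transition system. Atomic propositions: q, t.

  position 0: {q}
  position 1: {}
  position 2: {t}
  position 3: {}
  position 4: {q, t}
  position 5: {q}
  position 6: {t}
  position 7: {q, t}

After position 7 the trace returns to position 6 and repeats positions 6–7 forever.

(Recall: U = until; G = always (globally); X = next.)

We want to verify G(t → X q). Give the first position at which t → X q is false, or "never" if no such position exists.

2

Check t → X q at each position in order: 0 ✓, 1 ✓.
At position 2 the labels are {t} and the next position 3 has {}, so t → X q is false there. This is the first violation.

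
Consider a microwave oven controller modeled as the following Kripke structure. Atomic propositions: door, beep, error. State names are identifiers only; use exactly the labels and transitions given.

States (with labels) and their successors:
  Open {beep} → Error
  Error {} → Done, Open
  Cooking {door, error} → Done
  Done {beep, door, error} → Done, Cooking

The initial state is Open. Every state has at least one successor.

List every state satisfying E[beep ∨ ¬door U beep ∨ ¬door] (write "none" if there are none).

{Open, Error, Done}

States satisfying beep ∨ ¬door: {Open, Error, Done}.
States satisfying E[beep ∨ ¬door U beep ∨ ¬door]: {Open, Error, Done}.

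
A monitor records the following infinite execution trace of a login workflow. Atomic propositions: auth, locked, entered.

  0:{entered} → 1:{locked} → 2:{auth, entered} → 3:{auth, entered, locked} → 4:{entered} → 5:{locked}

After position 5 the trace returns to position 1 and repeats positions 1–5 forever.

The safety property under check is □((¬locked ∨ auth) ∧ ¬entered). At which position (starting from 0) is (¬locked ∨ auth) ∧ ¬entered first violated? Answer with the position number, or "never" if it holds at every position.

0

At position 0 the labels are {entered}, so (¬locked ∨ auth) ∧ ¬entered is false there. This is the first violation.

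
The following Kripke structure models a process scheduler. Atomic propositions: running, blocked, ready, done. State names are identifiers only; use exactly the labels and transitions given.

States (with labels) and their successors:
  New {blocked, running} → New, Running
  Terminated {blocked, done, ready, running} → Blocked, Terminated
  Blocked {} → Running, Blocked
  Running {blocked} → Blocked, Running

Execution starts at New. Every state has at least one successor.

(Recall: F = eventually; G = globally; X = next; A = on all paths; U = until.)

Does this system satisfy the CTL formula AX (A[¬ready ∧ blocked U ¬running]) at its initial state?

States satisfying A[¬ready ∧ blocked U ¬running]: {Blocked, Running}.
States satisfying AX (A[¬ready ∧ blocked U ¬running]): {Blocked, Running}.
New ∉ Sat(AX (A[¬ready ∧ blocked U ¬running])).

Violated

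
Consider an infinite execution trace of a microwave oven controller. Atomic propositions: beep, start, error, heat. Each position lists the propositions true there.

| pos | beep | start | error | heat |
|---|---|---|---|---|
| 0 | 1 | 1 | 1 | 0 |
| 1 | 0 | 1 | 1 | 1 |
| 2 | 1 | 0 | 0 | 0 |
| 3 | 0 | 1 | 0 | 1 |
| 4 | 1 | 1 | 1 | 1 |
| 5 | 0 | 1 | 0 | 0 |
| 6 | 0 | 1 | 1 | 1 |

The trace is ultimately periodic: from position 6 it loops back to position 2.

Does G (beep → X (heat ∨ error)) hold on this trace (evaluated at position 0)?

Violated

beep → X (heat ∨ error) must hold at every position from 0 onward. It fails at position 4, so G (beep → X (heat ∨ error)) is false.
Positions where beep holds: 0, 2, 4.
Check X (heat ∨ error) at each: 0→ok, 2→ok, 4→fails.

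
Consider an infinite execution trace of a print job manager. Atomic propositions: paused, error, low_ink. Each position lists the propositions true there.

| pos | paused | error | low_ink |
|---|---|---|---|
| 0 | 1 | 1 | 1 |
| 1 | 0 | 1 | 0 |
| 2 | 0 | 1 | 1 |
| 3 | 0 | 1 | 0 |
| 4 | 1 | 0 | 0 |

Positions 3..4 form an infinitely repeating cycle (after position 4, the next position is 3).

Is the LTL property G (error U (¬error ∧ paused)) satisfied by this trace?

error U (¬error ∧ paused) holds at every position 0..4, and those are all positions ever visited, so G (error U (¬error ∧ paused)) holds.

Satisfied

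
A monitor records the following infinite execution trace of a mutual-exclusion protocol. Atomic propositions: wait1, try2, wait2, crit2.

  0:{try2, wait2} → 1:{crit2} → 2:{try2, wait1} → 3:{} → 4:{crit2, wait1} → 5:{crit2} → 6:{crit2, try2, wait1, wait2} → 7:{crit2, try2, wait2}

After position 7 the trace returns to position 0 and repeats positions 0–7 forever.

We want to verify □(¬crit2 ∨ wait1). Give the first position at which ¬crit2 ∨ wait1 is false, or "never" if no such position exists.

Check ¬crit2 ∨ wait1 at each position in order: 0 ✓.
At position 1 the labels are {crit2}, so ¬crit2 ∨ wait1 is false there. This is the first violation.

1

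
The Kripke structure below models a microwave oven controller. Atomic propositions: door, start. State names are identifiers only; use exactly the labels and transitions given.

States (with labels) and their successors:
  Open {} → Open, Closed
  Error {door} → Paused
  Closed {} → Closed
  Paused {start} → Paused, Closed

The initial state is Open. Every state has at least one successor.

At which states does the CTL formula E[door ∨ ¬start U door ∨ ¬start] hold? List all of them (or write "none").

States satisfying door ∨ ¬start: {Open, Error, Closed}.
States satisfying E[door ∨ ¬start U door ∨ ¬start]: {Open, Error, Closed}.

{Open, Error, Closed}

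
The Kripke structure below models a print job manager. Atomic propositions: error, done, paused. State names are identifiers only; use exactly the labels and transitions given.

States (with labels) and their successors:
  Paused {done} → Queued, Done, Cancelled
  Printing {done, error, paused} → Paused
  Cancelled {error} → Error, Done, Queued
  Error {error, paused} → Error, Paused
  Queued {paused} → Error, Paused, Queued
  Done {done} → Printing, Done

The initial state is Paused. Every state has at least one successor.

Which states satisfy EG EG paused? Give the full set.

States satisfying EG paused: {Error, Queued}.
States satisfying EG EG paused: {Error, Queued}.

{Error, Queued}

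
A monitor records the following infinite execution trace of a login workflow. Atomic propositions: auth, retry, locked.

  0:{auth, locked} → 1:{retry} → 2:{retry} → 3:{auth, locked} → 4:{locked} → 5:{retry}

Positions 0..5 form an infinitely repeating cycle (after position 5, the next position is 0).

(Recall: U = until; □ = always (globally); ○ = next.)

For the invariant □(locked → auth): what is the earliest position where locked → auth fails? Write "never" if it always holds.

Check locked → auth at each position in order: 0 ✓, 1 ✓, 2 ✓, 3 ✓.
At position 4 the labels are {locked}, so locked → auth is false there. This is the first violation.

4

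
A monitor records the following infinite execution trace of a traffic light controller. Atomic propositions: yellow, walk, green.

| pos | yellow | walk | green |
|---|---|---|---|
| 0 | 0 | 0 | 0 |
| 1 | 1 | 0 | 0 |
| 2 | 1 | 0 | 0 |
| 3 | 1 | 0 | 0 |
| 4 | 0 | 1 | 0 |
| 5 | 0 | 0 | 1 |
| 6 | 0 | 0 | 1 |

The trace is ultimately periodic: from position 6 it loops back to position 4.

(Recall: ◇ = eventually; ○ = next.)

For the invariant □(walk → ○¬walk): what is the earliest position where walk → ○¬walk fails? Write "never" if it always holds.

walk → ○¬walk holds at every position 0..6, and those are all the positions the trace ever visits, so the invariant □(walk → ○¬walk) is never violated.

never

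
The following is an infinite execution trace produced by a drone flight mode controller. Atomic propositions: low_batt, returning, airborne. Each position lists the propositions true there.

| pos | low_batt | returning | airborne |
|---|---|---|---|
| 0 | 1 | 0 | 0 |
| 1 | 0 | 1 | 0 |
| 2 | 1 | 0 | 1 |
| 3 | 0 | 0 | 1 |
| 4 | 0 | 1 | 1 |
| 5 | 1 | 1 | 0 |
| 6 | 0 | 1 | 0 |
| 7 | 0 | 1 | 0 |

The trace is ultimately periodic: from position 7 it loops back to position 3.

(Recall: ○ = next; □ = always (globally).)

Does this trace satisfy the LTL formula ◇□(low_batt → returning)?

Satisfied

□(low_batt → returning) holds at position 3, which is reachable from 0, so ◇□(low_batt → returning) holds.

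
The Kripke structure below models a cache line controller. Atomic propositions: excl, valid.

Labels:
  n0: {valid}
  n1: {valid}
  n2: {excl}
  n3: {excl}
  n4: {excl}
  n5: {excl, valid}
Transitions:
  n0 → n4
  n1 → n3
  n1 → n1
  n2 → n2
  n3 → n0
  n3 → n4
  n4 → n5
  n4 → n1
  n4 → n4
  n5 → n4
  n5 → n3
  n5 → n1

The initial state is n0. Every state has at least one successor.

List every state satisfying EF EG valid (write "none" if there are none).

States satisfying EG valid: {n1, n5}.
States satisfying EF EG valid: {n0, n1, n3, n4, n5}.

{n0, n1, n3, n4, n5}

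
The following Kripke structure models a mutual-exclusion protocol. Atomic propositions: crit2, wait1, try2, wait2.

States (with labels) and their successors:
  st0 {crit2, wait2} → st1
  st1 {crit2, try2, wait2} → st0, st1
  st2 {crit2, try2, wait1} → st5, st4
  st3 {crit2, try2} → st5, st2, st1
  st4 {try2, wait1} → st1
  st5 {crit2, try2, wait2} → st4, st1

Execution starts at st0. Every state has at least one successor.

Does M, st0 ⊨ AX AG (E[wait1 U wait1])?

Violated

States satisfying AG (E[wait1 U wait1]): ∅.
States satisfying AX AG (E[wait1 U wait1]): ∅.
st0 ∉ Sat(AX AG (E[wait1 U wait1])).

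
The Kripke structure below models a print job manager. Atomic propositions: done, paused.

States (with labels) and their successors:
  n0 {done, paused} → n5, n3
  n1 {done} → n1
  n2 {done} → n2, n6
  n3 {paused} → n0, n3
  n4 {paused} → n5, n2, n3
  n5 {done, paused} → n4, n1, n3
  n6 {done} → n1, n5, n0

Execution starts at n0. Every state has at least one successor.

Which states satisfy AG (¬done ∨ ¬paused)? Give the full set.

States satisfying ¬done ∨ ¬paused: {n1, n2, n3, n4, n6}.
States satisfying AG (¬done ∨ ¬paused): {n1}.

{n1}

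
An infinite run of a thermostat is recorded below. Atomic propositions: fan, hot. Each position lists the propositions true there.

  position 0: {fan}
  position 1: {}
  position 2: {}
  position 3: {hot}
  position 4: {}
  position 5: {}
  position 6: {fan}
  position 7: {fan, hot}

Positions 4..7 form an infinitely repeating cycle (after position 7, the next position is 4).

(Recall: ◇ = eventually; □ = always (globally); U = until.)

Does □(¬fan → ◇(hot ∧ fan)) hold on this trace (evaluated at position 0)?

Yes

¬fan → ◇(hot ∧ fan) holds at every position 0..7, and those are all positions ever visited, so □(¬fan → ◇(hot ∧ fan)) holds.
Positions where ¬fan holds: 1, 2, 3, 4, 5.
Check ◇(hot ∧ fan) at each: 1→ok, 2→ok, 3→ok, 4→ok, 5→ok.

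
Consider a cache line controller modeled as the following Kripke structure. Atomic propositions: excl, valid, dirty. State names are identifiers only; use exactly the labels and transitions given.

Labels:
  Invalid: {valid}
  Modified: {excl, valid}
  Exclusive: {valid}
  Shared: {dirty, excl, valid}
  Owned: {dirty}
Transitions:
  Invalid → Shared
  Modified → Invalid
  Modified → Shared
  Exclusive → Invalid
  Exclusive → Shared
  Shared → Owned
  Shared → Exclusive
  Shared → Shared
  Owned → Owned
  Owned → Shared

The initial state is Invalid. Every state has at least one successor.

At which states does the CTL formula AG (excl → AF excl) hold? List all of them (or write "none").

States satisfying excl → AF excl: {Invalid, Modified, Exclusive, Shared, Owned}.
States satisfying AG (excl → AF excl): {Invalid, Modified, Exclusive, Shared, Owned}.

{Invalid, Modified, Exclusive, Shared, Owned}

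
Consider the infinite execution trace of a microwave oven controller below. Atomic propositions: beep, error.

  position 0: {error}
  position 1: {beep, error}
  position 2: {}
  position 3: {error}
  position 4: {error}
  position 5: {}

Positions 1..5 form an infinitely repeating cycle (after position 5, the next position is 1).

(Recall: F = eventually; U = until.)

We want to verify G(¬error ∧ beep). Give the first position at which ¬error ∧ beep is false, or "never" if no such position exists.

At position 0 the labels are {error}, so ¬error ∧ beep is false there. This is the first violation.

0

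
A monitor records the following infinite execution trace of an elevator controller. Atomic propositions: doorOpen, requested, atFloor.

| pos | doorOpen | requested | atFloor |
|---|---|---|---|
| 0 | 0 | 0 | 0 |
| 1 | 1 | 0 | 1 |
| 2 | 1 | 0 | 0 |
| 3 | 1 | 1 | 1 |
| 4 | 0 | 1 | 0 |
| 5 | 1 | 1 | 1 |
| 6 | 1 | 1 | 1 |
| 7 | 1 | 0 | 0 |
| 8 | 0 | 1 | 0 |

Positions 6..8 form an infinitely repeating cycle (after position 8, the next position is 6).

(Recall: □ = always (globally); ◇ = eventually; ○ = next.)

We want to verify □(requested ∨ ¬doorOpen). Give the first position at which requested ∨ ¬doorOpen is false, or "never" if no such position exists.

1

Check requested ∨ ¬doorOpen at each position in order: 0 ✓.
At position 1 the labels are {atFloor, doorOpen}, so requested ∨ ¬doorOpen is false there. This is the first violation.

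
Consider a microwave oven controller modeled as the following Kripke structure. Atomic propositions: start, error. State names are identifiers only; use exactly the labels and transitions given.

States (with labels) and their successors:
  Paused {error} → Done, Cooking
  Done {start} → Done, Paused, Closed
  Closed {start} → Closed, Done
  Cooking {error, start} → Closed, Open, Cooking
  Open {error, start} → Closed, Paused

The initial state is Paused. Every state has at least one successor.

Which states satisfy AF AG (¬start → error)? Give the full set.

{Paused, Done, Closed, Cooking, Open}

States satisfying AG (¬start → error): {Paused, Done, Closed, Cooking, Open}.
States satisfying AF AG (¬start → error): {Paused, Done, Closed, Cooking, Open}.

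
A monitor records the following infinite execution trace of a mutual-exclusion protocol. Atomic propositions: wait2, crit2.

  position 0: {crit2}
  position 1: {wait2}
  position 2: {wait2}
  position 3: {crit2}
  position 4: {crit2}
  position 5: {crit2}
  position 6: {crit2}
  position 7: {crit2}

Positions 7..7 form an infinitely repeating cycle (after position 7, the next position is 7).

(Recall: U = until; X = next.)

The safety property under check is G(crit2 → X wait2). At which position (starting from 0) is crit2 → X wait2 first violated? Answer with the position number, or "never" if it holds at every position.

Check crit2 → X wait2 at each position in order: 0 ✓, 1 ✓, 2 ✓.
At position 3 the labels are {crit2} and the next position 4 has {crit2}, so crit2 → X wait2 is false there. This is the first violation.

3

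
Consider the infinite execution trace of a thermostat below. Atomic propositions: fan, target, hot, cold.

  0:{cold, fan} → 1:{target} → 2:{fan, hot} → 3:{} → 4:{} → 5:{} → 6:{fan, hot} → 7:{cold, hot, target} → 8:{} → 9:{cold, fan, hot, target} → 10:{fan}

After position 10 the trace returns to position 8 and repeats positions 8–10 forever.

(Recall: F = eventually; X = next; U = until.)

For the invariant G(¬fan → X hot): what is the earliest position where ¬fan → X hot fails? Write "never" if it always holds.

Check ¬fan → X hot at each position in order: 0 ✓, 1 ✓, 2 ✓.
At position 3 the labels are {} and the next position 4 has {}, so ¬fan → X hot is false there. This is the first violation.

3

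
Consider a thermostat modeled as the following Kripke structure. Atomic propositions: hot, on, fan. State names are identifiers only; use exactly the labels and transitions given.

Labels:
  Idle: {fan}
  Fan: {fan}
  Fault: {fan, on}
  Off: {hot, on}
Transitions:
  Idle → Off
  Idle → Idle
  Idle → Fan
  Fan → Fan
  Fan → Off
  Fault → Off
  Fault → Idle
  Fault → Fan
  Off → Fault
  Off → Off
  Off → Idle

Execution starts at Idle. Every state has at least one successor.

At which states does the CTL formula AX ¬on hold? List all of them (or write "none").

States satisfying ¬on: {Idle, Fan}.
States satisfying AX ¬on: ∅.

none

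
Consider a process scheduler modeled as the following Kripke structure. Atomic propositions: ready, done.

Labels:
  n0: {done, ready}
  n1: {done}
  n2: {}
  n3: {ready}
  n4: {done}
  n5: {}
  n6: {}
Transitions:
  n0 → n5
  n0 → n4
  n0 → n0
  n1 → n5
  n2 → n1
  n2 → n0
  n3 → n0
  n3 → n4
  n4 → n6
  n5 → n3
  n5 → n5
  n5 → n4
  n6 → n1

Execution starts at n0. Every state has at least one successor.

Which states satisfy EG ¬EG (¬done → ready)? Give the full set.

{n1, n2, n4, n5, n6}

States satisfying ¬EG (¬done → ready): {n1, n2, n4, n5, n6}.
States satisfying EG ¬EG (¬done → ready): {n1, n2, n4, n5, n6}.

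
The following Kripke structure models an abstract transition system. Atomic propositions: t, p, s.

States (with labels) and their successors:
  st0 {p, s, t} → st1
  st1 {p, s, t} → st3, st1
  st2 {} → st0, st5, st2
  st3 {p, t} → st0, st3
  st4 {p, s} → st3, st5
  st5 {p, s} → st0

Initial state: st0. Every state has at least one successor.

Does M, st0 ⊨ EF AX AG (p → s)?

States satisfying AX AG (p → s): ∅.
States satisfying EF AX AG (p → s): ∅.
No suitable path/successor from st0 witnesses the formula.
st0 ∉ Sat(EF AX AG (p → s)).

Violated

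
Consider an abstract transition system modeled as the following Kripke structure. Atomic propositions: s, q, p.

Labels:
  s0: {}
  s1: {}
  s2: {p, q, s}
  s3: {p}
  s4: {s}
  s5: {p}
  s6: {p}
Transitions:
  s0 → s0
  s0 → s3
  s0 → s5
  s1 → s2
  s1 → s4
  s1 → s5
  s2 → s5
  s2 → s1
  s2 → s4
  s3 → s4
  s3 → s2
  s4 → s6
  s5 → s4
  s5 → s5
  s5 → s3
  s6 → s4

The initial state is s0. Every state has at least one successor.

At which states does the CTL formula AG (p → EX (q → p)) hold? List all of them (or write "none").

States satisfying p → EX (q → p): {s0, s1, s2, s3, s4, s5, s6}.
States satisfying AG (p → EX (q → p)): {s0, s1, s2, s3, s4, s5, s6}.

{s0, s1, s2, s3, s4, s5, s6}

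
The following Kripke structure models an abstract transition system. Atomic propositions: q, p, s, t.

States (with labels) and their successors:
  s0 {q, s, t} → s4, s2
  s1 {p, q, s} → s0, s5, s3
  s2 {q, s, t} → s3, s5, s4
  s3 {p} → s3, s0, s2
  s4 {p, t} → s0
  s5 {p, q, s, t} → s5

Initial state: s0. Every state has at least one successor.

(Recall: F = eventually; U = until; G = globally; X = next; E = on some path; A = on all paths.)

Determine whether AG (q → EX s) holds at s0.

Yes

States satisfying q → EX s: {s0, s1, s2, s3, s4, s5}.
States satisfying AG (q → EX s): {s0, s1, s2, s3, s4, s5}.
Every state reachable from s0 satisfies q → EX s.
s0 ∈ Sat(AG (q → EX s)).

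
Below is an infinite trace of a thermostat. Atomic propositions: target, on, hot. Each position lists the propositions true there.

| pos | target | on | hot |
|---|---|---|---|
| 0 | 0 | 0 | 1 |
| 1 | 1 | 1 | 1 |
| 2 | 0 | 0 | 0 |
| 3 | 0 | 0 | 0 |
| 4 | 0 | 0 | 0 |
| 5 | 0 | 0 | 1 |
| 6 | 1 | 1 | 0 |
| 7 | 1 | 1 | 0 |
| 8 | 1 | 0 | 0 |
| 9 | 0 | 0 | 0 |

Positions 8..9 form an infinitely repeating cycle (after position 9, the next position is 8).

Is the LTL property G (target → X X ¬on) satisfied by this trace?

Yes

target → X X ¬on holds at every position 0..9, and those are all positions ever visited, so G (target → X X ¬on) holds.
Positions where target holds: 1, 6, 7, 8.
Check X X ¬on at each: 1→ok, 6→ok, 7→ok, 8→ok.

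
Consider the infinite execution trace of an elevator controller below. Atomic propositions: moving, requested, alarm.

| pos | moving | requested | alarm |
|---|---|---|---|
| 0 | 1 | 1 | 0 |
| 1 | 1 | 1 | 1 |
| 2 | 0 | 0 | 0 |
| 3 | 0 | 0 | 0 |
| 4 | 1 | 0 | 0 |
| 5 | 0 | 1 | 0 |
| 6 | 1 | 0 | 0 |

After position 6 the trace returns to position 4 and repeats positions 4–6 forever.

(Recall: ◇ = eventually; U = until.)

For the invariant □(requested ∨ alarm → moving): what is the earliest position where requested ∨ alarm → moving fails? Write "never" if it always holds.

5

Check requested ∨ alarm → moving at each position in order: 0 ✓, 1 ✓, 2 ✓, 3 ✓, 4 ✓.
At position 5 the labels are {requested}, so requested ∨ alarm → moving is false there. This is the first violation.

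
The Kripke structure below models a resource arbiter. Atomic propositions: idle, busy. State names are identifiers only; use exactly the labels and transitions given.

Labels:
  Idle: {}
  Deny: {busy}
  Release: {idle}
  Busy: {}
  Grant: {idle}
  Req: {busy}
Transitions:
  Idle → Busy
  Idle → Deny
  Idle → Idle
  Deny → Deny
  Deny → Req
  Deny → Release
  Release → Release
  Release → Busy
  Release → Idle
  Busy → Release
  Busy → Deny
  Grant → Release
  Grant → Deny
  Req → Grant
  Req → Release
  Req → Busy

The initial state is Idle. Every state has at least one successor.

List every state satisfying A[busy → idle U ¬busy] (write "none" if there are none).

States satisfying busy → idle: {Idle, Release, Busy, Grant}.
States satisfying ¬busy: {Idle, Release, Busy, Grant}.
States satisfying A[busy → idle U ¬busy]: {Idle, Release, Busy, Grant}.

{Idle, Release, Busy, Grant}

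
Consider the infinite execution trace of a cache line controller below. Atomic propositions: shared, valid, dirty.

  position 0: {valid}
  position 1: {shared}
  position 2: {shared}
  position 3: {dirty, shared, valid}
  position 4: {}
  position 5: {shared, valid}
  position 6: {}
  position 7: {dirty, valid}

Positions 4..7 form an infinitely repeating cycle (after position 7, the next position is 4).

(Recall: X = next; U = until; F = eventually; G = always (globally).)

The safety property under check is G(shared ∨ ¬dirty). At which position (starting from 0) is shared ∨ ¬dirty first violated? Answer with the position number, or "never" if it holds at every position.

Check shared ∨ ¬dirty at each position in order: 0 ✓, 1 ✓, 2 ✓, 3 ✓, 4 ✓, 5 ✓, 6 ✓.
At position 7 the labels are {dirty, valid}, so shared ∨ ¬dirty is false there. This is the first violation.

7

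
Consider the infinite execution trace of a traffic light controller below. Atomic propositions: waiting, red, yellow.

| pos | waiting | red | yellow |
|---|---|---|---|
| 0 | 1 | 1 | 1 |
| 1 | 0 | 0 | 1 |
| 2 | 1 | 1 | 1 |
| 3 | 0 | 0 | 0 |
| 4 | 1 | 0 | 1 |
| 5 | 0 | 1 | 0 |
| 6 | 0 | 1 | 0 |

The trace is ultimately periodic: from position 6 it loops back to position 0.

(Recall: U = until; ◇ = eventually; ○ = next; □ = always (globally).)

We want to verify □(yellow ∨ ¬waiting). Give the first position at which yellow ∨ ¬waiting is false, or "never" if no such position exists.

never

yellow ∨ ¬waiting holds at every position 0..6, and those are all the positions the trace ever visits, so the invariant □(yellow ∨ ¬waiting) is never violated.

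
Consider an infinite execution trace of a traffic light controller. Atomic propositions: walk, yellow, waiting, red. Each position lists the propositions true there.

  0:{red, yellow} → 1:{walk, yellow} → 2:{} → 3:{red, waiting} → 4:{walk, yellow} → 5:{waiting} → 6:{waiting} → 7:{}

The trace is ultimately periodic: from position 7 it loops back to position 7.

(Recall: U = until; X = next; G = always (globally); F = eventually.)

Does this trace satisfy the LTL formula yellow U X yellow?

Walking from position 0: X yellow first holds at position 0, and yellow holds at every earlier position along the way, so yellow U X yellow holds.

Satisfied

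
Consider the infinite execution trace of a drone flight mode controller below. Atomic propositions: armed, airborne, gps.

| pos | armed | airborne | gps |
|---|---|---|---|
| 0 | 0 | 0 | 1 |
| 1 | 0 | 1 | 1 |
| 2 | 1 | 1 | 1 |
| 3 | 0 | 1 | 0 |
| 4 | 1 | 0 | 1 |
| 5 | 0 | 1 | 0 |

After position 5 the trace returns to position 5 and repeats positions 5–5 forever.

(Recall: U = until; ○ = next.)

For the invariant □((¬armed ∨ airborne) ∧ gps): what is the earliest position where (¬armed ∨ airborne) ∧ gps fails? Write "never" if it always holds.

Check (¬armed ∨ airborne) ∧ gps at each position in order: 0 ✓, 1 ✓, 2 ✓.
At position 3 the labels are {airborne}, so (¬armed ∨ airborne) ∧ gps is false there. This is the first violation.

3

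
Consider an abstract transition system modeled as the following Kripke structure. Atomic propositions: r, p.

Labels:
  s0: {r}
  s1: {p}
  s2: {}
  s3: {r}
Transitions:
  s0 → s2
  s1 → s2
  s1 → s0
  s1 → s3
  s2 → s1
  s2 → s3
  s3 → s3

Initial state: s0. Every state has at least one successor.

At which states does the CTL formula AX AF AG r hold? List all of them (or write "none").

{s3}

States satisfying AF AG r: {s3}.
States satisfying AX AF AG r: {s3}.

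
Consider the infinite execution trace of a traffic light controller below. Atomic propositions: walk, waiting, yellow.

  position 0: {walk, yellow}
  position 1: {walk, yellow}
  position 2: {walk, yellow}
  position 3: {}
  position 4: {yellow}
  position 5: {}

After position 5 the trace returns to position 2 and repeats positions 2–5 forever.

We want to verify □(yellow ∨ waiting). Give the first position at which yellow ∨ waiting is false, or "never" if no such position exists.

Check yellow ∨ waiting at each position in order: 0 ✓, 1 ✓, 2 ✓.
At position 3 the labels are {}, so yellow ∨ waiting is false there. This is the first violation.

3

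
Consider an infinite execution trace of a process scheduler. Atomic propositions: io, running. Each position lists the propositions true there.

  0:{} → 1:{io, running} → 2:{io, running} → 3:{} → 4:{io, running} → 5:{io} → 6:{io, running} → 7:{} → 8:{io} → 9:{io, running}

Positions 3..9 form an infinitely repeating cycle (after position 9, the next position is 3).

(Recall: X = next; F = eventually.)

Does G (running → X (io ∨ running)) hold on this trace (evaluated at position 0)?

running → X (io ∨ running) must hold at every position from 0 onward. It fails at position 2, so G (running → X (io ∨ running)) is false.
Positions where running holds: 1, 2, 4, 6, 9.
Check X (io ∨ running) at each: 1→ok, 2→fails, 4→ok, 6→fails, 9→fails.

Violated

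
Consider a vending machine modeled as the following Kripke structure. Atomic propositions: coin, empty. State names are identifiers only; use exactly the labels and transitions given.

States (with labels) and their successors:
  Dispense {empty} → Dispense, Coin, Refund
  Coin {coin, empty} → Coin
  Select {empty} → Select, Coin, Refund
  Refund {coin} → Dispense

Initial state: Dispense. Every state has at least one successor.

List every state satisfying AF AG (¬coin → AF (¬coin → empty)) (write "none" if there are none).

{Dispense, Coin, Select, Refund}

States satisfying AG (¬coin → AF (¬coin → empty)): {Dispense, Coin, Select, Refund}.
States satisfying AF AG (¬coin → AF (¬coin → empty)): {Dispense, Coin, Select, Refund}.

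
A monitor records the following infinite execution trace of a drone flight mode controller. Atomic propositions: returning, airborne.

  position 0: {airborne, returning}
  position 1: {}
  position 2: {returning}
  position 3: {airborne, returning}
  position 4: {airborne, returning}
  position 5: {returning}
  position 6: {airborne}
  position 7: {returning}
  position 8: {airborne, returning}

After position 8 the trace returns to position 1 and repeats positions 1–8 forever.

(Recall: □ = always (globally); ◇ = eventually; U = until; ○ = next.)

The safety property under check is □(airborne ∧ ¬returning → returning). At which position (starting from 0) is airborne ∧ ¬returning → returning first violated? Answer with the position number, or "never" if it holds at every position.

Check airborne ∧ ¬returning → returning at each position in order: 0 ✓, 1 ✓, 2 ✓, 3 ✓, 4 ✓, 5 ✓.
At position 6 the labels are {airborne}, so airborne ∧ ¬returning → returning is false there. This is the first violation.

6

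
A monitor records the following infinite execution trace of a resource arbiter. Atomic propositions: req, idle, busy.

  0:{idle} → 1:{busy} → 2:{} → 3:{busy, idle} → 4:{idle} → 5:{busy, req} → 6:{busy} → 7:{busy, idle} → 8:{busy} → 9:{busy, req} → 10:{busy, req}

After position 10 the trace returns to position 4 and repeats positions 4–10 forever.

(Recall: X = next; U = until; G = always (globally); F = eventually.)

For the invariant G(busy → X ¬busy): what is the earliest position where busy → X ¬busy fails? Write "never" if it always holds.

Check busy → X ¬busy at each position in order: 0 ✓, 1 ✓, 2 ✓, 3 ✓, 4 ✓.
At position 5 the labels are {busy, req} and the next position 6 has {busy}, so busy → X ¬busy is false there. This is the first violation.

5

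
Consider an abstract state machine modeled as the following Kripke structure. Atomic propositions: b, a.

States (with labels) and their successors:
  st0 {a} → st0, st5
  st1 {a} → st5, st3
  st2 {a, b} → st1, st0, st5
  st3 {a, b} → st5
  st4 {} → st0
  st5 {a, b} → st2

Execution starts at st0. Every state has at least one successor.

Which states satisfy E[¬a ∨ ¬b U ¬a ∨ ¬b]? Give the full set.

{st0, st1, st4}

States satisfying ¬a ∨ ¬b: {st0, st1, st4}.
States satisfying E[¬a ∨ ¬b U ¬a ∨ ¬b]: {st0, st1, st4}.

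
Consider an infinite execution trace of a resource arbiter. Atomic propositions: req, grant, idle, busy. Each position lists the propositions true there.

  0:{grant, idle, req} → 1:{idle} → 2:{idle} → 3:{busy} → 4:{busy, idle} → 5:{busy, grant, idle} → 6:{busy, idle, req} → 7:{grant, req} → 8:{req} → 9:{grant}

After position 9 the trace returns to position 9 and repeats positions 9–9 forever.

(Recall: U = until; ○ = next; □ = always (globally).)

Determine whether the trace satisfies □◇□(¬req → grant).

◇□(¬req → grant) holds at every position 0..9, and those are all positions ever visited, so □◇□(¬req → grant) holds.

Holds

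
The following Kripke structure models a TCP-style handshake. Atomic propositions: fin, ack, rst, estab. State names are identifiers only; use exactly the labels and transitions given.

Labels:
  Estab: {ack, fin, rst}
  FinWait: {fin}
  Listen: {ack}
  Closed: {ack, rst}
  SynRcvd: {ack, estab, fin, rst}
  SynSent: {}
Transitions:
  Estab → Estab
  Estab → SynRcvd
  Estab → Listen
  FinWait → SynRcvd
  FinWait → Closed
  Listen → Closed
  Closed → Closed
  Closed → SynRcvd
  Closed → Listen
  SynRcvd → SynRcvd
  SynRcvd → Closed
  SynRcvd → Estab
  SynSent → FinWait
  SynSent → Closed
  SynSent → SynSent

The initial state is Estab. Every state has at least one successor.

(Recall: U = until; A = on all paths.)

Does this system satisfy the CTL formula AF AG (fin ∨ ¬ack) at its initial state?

States satisfying AG (fin ∨ ¬ack): ∅.
States satisfying AF AG (fin ∨ ¬ack): ∅.
There is a path from Estab along which AG (fin ∨ ¬ack) never holds.
Estab ∉ Sat(AF AG (fin ∨ ¬ack)).

Does not hold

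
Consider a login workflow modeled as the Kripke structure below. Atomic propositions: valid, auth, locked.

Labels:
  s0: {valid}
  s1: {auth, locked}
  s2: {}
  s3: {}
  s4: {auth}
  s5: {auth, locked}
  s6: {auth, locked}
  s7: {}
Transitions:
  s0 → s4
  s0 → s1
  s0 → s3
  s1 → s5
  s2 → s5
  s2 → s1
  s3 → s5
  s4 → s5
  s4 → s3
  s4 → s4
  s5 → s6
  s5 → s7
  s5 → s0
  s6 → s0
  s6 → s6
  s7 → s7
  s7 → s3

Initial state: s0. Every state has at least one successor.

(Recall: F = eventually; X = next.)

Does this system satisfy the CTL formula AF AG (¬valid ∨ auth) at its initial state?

States satisfying AG (¬valid ∨ auth): ∅.
States satisfying AF AG (¬valid ∨ auth): ∅.
There is a path from s0 along which AG (¬valid ∨ auth) never holds.
s0 ∉ Sat(AF AG (¬valid ∨ auth)).

Violated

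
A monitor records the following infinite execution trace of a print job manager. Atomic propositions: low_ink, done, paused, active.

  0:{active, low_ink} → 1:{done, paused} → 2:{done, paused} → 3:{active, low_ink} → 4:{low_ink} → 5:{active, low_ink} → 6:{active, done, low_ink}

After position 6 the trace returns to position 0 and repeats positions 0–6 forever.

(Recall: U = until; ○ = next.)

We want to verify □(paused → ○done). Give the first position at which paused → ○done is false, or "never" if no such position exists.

Check paused → ○done at each position in order: 0 ✓, 1 ✓.
At position 2 the labels are {done, paused} and the next position 3 has {active, low_ink}, so paused → ○done is false there. This is the first violation.

2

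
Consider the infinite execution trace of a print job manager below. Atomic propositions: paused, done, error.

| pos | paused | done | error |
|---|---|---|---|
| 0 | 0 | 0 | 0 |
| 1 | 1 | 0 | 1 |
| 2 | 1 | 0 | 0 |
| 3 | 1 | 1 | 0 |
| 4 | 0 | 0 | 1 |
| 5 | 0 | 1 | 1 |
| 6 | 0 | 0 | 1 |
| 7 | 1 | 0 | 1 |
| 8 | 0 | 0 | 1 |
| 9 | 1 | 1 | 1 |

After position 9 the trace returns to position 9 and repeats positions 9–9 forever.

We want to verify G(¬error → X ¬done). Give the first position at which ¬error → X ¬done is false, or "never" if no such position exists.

Check ¬error → X ¬done at each position in order: 0 ✓, 1 ✓.
At position 2 the labels are {paused} and the next position 3 has {done, paused}, so ¬error → X ¬done is false there. This is the first violation.

2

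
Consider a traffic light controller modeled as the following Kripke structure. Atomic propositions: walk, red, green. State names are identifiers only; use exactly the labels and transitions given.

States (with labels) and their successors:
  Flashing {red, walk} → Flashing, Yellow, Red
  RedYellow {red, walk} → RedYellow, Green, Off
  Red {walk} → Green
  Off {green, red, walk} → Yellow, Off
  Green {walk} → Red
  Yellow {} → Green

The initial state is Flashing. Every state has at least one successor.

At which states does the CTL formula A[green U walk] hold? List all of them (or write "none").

States satisfying green: {Off}.
States satisfying walk: {Flashing, RedYellow, Red, Off, Green}.
States satisfying A[green U walk]: {Flashing, RedYellow, Red, Off, Green}.

{Flashing, RedYellow, Red, Off, Green}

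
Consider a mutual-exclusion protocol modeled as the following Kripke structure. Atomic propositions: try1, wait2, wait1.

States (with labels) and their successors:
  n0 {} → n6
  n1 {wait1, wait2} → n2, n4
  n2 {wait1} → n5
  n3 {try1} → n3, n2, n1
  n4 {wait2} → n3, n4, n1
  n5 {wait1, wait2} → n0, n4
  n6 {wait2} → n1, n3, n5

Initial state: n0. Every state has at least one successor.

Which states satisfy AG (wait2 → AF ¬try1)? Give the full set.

{n0, n1, n2, n3, n4, n5, n6}

States satisfying wait2 → AF ¬try1: {n0, n1, n2, n3, n4, n5, n6}.
States satisfying AG (wait2 → AF ¬try1): {n0, n1, n2, n3, n4, n5, n6}.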